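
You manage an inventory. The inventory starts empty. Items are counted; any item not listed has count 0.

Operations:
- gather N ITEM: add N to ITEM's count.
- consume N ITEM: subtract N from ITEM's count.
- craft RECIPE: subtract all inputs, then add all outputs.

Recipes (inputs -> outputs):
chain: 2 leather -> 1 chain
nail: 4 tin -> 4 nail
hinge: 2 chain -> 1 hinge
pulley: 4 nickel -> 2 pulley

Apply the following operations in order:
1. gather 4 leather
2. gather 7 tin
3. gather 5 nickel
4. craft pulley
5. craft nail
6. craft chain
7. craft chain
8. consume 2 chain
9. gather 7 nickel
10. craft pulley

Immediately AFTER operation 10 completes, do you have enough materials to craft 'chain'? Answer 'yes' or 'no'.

Answer: no

Derivation:
After 1 (gather 4 leather): leather=4
After 2 (gather 7 tin): leather=4 tin=7
After 3 (gather 5 nickel): leather=4 nickel=5 tin=7
After 4 (craft pulley): leather=4 nickel=1 pulley=2 tin=7
After 5 (craft nail): leather=4 nail=4 nickel=1 pulley=2 tin=3
After 6 (craft chain): chain=1 leather=2 nail=4 nickel=1 pulley=2 tin=3
After 7 (craft chain): chain=2 nail=4 nickel=1 pulley=2 tin=3
After 8 (consume 2 chain): nail=4 nickel=1 pulley=2 tin=3
After 9 (gather 7 nickel): nail=4 nickel=8 pulley=2 tin=3
After 10 (craft pulley): nail=4 nickel=4 pulley=4 tin=3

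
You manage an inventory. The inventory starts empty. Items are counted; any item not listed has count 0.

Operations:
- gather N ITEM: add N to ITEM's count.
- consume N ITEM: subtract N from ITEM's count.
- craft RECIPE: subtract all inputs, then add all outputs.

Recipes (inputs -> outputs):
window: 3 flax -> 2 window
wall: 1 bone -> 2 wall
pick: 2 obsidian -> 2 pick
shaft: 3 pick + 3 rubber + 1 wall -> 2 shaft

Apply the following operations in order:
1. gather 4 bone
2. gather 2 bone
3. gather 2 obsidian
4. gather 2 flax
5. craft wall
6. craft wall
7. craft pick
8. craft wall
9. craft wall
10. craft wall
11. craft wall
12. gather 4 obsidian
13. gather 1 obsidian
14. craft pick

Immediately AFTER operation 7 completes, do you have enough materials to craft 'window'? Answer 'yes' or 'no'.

After 1 (gather 4 bone): bone=4
After 2 (gather 2 bone): bone=6
After 3 (gather 2 obsidian): bone=6 obsidian=2
After 4 (gather 2 flax): bone=6 flax=2 obsidian=2
After 5 (craft wall): bone=5 flax=2 obsidian=2 wall=2
After 6 (craft wall): bone=4 flax=2 obsidian=2 wall=4
After 7 (craft pick): bone=4 flax=2 pick=2 wall=4

Answer: no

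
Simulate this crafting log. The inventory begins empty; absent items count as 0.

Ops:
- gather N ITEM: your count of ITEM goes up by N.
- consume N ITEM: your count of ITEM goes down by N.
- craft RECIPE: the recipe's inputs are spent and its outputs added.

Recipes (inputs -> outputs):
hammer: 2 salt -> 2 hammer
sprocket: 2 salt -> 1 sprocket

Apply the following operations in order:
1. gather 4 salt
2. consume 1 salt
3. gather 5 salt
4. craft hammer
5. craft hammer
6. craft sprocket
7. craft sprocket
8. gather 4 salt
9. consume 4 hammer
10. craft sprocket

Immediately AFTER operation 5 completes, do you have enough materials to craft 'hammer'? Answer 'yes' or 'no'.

Answer: yes

Derivation:
After 1 (gather 4 salt): salt=4
After 2 (consume 1 salt): salt=3
After 3 (gather 5 salt): salt=8
After 4 (craft hammer): hammer=2 salt=6
After 5 (craft hammer): hammer=4 salt=4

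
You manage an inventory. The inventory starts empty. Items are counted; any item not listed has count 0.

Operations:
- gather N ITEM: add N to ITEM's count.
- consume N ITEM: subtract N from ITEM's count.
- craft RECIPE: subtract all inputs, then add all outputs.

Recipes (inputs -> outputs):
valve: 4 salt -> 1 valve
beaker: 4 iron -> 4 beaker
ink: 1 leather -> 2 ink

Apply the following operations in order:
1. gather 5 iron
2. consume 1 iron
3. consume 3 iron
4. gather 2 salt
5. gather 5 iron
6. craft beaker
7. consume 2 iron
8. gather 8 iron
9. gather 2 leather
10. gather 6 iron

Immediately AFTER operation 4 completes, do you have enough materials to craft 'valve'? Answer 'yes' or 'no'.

Answer: no

Derivation:
After 1 (gather 5 iron): iron=5
After 2 (consume 1 iron): iron=4
After 3 (consume 3 iron): iron=1
After 4 (gather 2 salt): iron=1 salt=2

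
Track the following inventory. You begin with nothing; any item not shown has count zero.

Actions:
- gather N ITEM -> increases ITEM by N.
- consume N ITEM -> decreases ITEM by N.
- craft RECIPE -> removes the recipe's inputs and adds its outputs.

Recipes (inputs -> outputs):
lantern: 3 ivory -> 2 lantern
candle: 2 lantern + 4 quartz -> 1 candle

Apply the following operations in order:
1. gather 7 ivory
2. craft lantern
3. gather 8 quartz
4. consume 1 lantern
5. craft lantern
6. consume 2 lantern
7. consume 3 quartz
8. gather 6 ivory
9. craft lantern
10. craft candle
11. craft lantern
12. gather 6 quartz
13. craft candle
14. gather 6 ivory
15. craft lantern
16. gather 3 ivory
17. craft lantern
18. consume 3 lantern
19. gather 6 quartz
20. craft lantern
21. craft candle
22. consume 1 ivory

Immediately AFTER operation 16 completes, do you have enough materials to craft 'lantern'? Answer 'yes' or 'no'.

After 1 (gather 7 ivory): ivory=7
After 2 (craft lantern): ivory=4 lantern=2
After 3 (gather 8 quartz): ivory=4 lantern=2 quartz=8
After 4 (consume 1 lantern): ivory=4 lantern=1 quartz=8
After 5 (craft lantern): ivory=1 lantern=3 quartz=8
After 6 (consume 2 lantern): ivory=1 lantern=1 quartz=8
After 7 (consume 3 quartz): ivory=1 lantern=1 quartz=5
After 8 (gather 6 ivory): ivory=7 lantern=1 quartz=5
After 9 (craft lantern): ivory=4 lantern=3 quartz=5
After 10 (craft candle): candle=1 ivory=4 lantern=1 quartz=1
After 11 (craft lantern): candle=1 ivory=1 lantern=3 quartz=1
After 12 (gather 6 quartz): candle=1 ivory=1 lantern=3 quartz=7
After 13 (craft candle): candle=2 ivory=1 lantern=1 quartz=3
After 14 (gather 6 ivory): candle=2 ivory=7 lantern=1 quartz=3
After 15 (craft lantern): candle=2 ivory=4 lantern=3 quartz=3
After 16 (gather 3 ivory): candle=2 ivory=7 lantern=3 quartz=3

Answer: yes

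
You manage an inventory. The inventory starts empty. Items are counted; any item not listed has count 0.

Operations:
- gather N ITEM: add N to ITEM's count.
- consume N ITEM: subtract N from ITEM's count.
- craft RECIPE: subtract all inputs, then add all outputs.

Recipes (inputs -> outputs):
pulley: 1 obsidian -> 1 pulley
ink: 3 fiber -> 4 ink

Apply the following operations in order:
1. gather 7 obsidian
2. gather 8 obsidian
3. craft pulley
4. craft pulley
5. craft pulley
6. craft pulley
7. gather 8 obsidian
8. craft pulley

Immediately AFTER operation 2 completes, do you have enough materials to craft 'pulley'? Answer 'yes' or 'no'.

After 1 (gather 7 obsidian): obsidian=7
After 2 (gather 8 obsidian): obsidian=15

Answer: yes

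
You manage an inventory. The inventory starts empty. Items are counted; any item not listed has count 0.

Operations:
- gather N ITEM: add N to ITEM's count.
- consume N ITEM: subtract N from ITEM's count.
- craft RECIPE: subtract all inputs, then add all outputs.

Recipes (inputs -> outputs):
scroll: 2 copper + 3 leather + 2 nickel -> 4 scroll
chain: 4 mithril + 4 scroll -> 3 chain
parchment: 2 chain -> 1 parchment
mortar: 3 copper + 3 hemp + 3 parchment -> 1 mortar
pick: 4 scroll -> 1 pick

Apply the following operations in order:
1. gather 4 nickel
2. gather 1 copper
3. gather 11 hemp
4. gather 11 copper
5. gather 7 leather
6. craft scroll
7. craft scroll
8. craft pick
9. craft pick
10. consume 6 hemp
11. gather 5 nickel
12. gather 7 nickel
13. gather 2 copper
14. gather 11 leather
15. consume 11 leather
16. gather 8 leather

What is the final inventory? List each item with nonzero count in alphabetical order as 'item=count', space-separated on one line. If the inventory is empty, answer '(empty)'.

After 1 (gather 4 nickel): nickel=4
After 2 (gather 1 copper): copper=1 nickel=4
After 3 (gather 11 hemp): copper=1 hemp=11 nickel=4
After 4 (gather 11 copper): copper=12 hemp=11 nickel=4
After 5 (gather 7 leather): copper=12 hemp=11 leather=7 nickel=4
After 6 (craft scroll): copper=10 hemp=11 leather=4 nickel=2 scroll=4
After 7 (craft scroll): copper=8 hemp=11 leather=1 scroll=8
After 8 (craft pick): copper=8 hemp=11 leather=1 pick=1 scroll=4
After 9 (craft pick): copper=8 hemp=11 leather=1 pick=2
After 10 (consume 6 hemp): copper=8 hemp=5 leather=1 pick=2
After 11 (gather 5 nickel): copper=8 hemp=5 leather=1 nickel=5 pick=2
After 12 (gather 7 nickel): copper=8 hemp=5 leather=1 nickel=12 pick=2
After 13 (gather 2 copper): copper=10 hemp=5 leather=1 nickel=12 pick=2
After 14 (gather 11 leather): copper=10 hemp=5 leather=12 nickel=12 pick=2
After 15 (consume 11 leather): copper=10 hemp=5 leather=1 nickel=12 pick=2
After 16 (gather 8 leather): copper=10 hemp=5 leather=9 nickel=12 pick=2

Answer: copper=10 hemp=5 leather=9 nickel=12 pick=2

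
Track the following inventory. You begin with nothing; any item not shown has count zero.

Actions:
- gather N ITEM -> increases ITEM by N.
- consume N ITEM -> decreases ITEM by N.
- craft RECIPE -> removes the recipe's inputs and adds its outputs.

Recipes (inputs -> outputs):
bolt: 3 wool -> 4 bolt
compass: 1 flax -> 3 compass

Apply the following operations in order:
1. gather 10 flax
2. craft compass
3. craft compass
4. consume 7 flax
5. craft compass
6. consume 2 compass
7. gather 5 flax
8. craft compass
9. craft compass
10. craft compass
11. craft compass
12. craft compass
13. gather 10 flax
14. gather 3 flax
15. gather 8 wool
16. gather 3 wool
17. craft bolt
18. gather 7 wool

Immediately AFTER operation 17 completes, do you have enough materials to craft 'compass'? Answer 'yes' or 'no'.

Answer: yes

Derivation:
After 1 (gather 10 flax): flax=10
After 2 (craft compass): compass=3 flax=9
After 3 (craft compass): compass=6 flax=8
After 4 (consume 7 flax): compass=6 flax=1
After 5 (craft compass): compass=9
After 6 (consume 2 compass): compass=7
After 7 (gather 5 flax): compass=7 flax=5
After 8 (craft compass): compass=10 flax=4
After 9 (craft compass): compass=13 flax=3
After 10 (craft compass): compass=16 flax=2
After 11 (craft compass): compass=19 flax=1
After 12 (craft compass): compass=22
After 13 (gather 10 flax): compass=22 flax=10
After 14 (gather 3 flax): compass=22 flax=13
After 15 (gather 8 wool): compass=22 flax=13 wool=8
After 16 (gather 3 wool): compass=22 flax=13 wool=11
After 17 (craft bolt): bolt=4 compass=22 flax=13 wool=8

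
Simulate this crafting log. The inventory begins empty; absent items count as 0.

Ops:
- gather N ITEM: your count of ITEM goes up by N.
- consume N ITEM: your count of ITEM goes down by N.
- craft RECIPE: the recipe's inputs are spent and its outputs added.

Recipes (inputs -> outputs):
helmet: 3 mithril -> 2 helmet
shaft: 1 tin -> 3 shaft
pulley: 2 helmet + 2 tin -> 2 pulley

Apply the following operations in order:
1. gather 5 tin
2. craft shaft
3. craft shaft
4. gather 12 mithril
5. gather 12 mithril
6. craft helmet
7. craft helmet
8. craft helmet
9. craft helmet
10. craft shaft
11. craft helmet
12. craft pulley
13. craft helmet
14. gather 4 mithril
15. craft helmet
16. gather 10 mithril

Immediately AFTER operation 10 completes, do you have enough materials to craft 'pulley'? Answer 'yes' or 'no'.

Answer: yes

Derivation:
After 1 (gather 5 tin): tin=5
After 2 (craft shaft): shaft=3 tin=4
After 3 (craft shaft): shaft=6 tin=3
After 4 (gather 12 mithril): mithril=12 shaft=6 tin=3
After 5 (gather 12 mithril): mithril=24 shaft=6 tin=3
After 6 (craft helmet): helmet=2 mithril=21 shaft=6 tin=3
After 7 (craft helmet): helmet=4 mithril=18 shaft=6 tin=3
After 8 (craft helmet): helmet=6 mithril=15 shaft=6 tin=3
After 9 (craft helmet): helmet=8 mithril=12 shaft=6 tin=3
After 10 (craft shaft): helmet=8 mithril=12 shaft=9 tin=2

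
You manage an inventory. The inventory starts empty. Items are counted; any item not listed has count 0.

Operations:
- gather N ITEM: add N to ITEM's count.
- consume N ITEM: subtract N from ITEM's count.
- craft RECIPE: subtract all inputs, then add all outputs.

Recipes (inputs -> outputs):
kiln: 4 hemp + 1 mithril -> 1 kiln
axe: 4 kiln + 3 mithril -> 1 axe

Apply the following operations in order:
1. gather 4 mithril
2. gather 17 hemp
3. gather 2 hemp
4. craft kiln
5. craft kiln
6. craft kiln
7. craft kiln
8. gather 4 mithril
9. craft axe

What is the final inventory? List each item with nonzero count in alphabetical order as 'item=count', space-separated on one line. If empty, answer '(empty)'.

Answer: axe=1 hemp=3 mithril=1

Derivation:
After 1 (gather 4 mithril): mithril=4
After 2 (gather 17 hemp): hemp=17 mithril=4
After 3 (gather 2 hemp): hemp=19 mithril=4
After 4 (craft kiln): hemp=15 kiln=1 mithril=3
After 5 (craft kiln): hemp=11 kiln=2 mithril=2
After 6 (craft kiln): hemp=7 kiln=3 mithril=1
After 7 (craft kiln): hemp=3 kiln=4
After 8 (gather 4 mithril): hemp=3 kiln=4 mithril=4
After 9 (craft axe): axe=1 hemp=3 mithril=1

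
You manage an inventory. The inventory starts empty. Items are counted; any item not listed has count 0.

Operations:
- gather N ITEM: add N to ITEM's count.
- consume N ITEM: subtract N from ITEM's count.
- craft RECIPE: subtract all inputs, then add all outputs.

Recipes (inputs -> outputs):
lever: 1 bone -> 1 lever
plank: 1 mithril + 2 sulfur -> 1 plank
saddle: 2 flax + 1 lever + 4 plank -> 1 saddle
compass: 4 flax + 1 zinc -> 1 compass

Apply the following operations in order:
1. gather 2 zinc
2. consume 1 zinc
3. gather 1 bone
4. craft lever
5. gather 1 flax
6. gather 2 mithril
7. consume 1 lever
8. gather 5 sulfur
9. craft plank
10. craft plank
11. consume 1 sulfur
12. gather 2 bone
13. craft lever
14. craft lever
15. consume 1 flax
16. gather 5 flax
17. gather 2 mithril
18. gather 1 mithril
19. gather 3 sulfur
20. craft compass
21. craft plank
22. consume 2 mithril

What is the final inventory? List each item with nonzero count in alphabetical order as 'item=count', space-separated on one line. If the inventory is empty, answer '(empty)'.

Answer: compass=1 flax=1 lever=2 plank=3 sulfur=1

Derivation:
After 1 (gather 2 zinc): zinc=2
After 2 (consume 1 zinc): zinc=1
After 3 (gather 1 bone): bone=1 zinc=1
After 4 (craft lever): lever=1 zinc=1
After 5 (gather 1 flax): flax=1 lever=1 zinc=1
After 6 (gather 2 mithril): flax=1 lever=1 mithril=2 zinc=1
After 7 (consume 1 lever): flax=1 mithril=2 zinc=1
After 8 (gather 5 sulfur): flax=1 mithril=2 sulfur=5 zinc=1
After 9 (craft plank): flax=1 mithril=1 plank=1 sulfur=3 zinc=1
After 10 (craft plank): flax=1 plank=2 sulfur=1 zinc=1
After 11 (consume 1 sulfur): flax=1 plank=2 zinc=1
After 12 (gather 2 bone): bone=2 flax=1 plank=2 zinc=1
After 13 (craft lever): bone=1 flax=1 lever=1 plank=2 zinc=1
After 14 (craft lever): flax=1 lever=2 plank=2 zinc=1
After 15 (consume 1 flax): lever=2 plank=2 zinc=1
After 16 (gather 5 flax): flax=5 lever=2 plank=2 zinc=1
After 17 (gather 2 mithril): flax=5 lever=2 mithril=2 plank=2 zinc=1
After 18 (gather 1 mithril): flax=5 lever=2 mithril=3 plank=2 zinc=1
After 19 (gather 3 sulfur): flax=5 lever=2 mithril=3 plank=2 sulfur=3 zinc=1
After 20 (craft compass): compass=1 flax=1 lever=2 mithril=3 plank=2 sulfur=3
After 21 (craft plank): compass=1 flax=1 lever=2 mithril=2 plank=3 sulfur=1
After 22 (consume 2 mithril): compass=1 flax=1 lever=2 plank=3 sulfur=1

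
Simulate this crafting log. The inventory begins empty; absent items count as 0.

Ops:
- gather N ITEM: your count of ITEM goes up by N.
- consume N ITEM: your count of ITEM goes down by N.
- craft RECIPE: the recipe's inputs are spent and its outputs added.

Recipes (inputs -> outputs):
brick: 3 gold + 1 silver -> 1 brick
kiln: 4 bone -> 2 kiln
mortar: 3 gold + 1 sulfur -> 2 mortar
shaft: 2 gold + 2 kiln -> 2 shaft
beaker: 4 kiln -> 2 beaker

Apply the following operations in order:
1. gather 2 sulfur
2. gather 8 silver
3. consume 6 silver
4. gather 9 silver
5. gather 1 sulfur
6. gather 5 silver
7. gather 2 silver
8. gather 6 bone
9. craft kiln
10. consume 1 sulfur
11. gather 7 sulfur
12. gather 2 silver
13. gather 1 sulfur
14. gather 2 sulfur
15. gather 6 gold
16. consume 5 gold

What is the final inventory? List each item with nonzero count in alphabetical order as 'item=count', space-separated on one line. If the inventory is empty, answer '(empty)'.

Answer: bone=2 gold=1 kiln=2 silver=20 sulfur=12

Derivation:
After 1 (gather 2 sulfur): sulfur=2
After 2 (gather 8 silver): silver=8 sulfur=2
After 3 (consume 6 silver): silver=2 sulfur=2
After 4 (gather 9 silver): silver=11 sulfur=2
After 5 (gather 1 sulfur): silver=11 sulfur=3
After 6 (gather 5 silver): silver=16 sulfur=3
After 7 (gather 2 silver): silver=18 sulfur=3
After 8 (gather 6 bone): bone=6 silver=18 sulfur=3
After 9 (craft kiln): bone=2 kiln=2 silver=18 sulfur=3
After 10 (consume 1 sulfur): bone=2 kiln=2 silver=18 sulfur=2
After 11 (gather 7 sulfur): bone=2 kiln=2 silver=18 sulfur=9
After 12 (gather 2 silver): bone=2 kiln=2 silver=20 sulfur=9
After 13 (gather 1 sulfur): bone=2 kiln=2 silver=20 sulfur=10
After 14 (gather 2 sulfur): bone=2 kiln=2 silver=20 sulfur=12
After 15 (gather 6 gold): bone=2 gold=6 kiln=2 silver=20 sulfur=12
After 16 (consume 5 gold): bone=2 gold=1 kiln=2 silver=20 sulfur=12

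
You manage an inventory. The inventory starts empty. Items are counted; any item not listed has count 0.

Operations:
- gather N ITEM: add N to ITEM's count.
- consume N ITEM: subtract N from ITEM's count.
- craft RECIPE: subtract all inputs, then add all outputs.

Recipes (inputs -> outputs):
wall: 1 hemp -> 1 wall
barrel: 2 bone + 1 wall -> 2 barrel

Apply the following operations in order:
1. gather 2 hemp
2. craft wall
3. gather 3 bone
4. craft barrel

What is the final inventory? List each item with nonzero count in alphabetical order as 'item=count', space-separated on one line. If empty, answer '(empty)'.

Answer: barrel=2 bone=1 hemp=1

Derivation:
After 1 (gather 2 hemp): hemp=2
After 2 (craft wall): hemp=1 wall=1
After 3 (gather 3 bone): bone=3 hemp=1 wall=1
After 4 (craft barrel): barrel=2 bone=1 hemp=1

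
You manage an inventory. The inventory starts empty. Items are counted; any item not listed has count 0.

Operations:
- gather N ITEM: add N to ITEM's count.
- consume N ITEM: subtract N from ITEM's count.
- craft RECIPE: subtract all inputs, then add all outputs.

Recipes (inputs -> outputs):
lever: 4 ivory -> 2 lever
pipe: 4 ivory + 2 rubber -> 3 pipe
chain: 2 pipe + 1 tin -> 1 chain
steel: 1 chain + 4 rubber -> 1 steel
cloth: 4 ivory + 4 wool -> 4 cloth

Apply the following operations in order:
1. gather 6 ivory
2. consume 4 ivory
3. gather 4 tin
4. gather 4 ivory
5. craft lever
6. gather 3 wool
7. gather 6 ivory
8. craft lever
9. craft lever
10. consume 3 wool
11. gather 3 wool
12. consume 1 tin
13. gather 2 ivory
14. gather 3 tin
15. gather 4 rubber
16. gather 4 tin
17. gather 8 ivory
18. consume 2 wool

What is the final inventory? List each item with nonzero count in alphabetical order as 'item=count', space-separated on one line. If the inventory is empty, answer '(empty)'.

After 1 (gather 6 ivory): ivory=6
After 2 (consume 4 ivory): ivory=2
After 3 (gather 4 tin): ivory=2 tin=4
After 4 (gather 4 ivory): ivory=6 tin=4
After 5 (craft lever): ivory=2 lever=2 tin=4
After 6 (gather 3 wool): ivory=2 lever=2 tin=4 wool=3
After 7 (gather 6 ivory): ivory=8 lever=2 tin=4 wool=3
After 8 (craft lever): ivory=4 lever=4 tin=4 wool=3
After 9 (craft lever): lever=6 tin=4 wool=3
After 10 (consume 3 wool): lever=6 tin=4
After 11 (gather 3 wool): lever=6 tin=4 wool=3
After 12 (consume 1 tin): lever=6 tin=3 wool=3
After 13 (gather 2 ivory): ivory=2 lever=6 tin=3 wool=3
After 14 (gather 3 tin): ivory=2 lever=6 tin=6 wool=3
After 15 (gather 4 rubber): ivory=2 lever=6 rubber=4 tin=6 wool=3
After 16 (gather 4 tin): ivory=2 lever=6 rubber=4 tin=10 wool=3
After 17 (gather 8 ivory): ivory=10 lever=6 rubber=4 tin=10 wool=3
After 18 (consume 2 wool): ivory=10 lever=6 rubber=4 tin=10 wool=1

Answer: ivory=10 lever=6 rubber=4 tin=10 wool=1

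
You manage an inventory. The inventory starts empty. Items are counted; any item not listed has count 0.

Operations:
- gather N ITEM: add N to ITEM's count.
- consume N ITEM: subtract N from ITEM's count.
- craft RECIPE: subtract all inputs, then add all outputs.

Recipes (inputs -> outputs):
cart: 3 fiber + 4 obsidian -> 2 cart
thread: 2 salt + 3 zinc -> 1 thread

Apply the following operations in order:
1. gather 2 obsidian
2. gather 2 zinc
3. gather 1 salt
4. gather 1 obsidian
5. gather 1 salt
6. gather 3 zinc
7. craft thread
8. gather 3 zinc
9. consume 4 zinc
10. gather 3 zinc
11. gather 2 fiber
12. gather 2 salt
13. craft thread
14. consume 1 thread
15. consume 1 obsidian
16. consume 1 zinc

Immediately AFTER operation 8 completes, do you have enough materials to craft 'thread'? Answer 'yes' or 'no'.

After 1 (gather 2 obsidian): obsidian=2
After 2 (gather 2 zinc): obsidian=2 zinc=2
After 3 (gather 1 salt): obsidian=2 salt=1 zinc=2
After 4 (gather 1 obsidian): obsidian=3 salt=1 zinc=2
After 5 (gather 1 salt): obsidian=3 salt=2 zinc=2
After 6 (gather 3 zinc): obsidian=3 salt=2 zinc=5
After 7 (craft thread): obsidian=3 thread=1 zinc=2
After 8 (gather 3 zinc): obsidian=3 thread=1 zinc=5

Answer: no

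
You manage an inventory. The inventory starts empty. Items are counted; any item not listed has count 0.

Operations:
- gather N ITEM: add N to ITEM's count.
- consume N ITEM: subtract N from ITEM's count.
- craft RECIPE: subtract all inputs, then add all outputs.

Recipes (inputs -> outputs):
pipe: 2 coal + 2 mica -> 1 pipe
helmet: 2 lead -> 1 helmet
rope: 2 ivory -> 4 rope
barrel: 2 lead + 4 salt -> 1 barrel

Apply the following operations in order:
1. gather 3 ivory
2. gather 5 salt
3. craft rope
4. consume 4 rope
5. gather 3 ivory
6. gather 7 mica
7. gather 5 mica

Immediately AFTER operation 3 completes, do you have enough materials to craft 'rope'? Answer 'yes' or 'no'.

After 1 (gather 3 ivory): ivory=3
After 2 (gather 5 salt): ivory=3 salt=5
After 3 (craft rope): ivory=1 rope=4 salt=5

Answer: no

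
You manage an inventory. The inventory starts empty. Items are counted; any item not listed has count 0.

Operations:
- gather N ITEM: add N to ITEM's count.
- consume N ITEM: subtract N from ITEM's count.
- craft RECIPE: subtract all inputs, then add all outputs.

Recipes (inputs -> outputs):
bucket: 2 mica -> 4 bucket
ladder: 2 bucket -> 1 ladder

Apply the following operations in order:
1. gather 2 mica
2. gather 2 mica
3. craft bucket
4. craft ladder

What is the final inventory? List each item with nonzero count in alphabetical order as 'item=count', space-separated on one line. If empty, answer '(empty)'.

After 1 (gather 2 mica): mica=2
After 2 (gather 2 mica): mica=4
After 3 (craft bucket): bucket=4 mica=2
After 4 (craft ladder): bucket=2 ladder=1 mica=2

Answer: bucket=2 ladder=1 mica=2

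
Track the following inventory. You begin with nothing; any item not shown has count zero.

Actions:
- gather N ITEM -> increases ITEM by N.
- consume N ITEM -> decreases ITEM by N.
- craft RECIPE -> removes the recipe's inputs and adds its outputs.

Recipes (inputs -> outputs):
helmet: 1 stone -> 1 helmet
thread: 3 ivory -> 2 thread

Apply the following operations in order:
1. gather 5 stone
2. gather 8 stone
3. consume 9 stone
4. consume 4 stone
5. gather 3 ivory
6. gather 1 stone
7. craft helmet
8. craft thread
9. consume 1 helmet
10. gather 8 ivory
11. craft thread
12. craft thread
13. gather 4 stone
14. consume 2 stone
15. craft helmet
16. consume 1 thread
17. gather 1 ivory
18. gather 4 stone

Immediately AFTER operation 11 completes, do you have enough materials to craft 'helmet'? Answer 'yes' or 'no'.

Answer: no

Derivation:
After 1 (gather 5 stone): stone=5
After 2 (gather 8 stone): stone=13
After 3 (consume 9 stone): stone=4
After 4 (consume 4 stone): (empty)
After 5 (gather 3 ivory): ivory=3
After 6 (gather 1 stone): ivory=3 stone=1
After 7 (craft helmet): helmet=1 ivory=3
After 8 (craft thread): helmet=1 thread=2
After 9 (consume 1 helmet): thread=2
After 10 (gather 8 ivory): ivory=8 thread=2
After 11 (craft thread): ivory=5 thread=4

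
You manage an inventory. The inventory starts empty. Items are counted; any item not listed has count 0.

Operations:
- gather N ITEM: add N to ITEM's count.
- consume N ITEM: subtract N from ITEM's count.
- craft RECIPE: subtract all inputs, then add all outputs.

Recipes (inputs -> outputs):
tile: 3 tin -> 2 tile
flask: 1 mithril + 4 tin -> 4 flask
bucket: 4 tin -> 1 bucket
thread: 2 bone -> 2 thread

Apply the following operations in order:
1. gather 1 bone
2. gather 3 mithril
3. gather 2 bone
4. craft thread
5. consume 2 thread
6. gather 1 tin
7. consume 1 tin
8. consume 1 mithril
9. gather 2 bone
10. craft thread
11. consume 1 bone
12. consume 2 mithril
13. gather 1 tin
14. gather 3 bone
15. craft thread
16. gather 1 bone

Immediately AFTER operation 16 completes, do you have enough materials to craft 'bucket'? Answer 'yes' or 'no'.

After 1 (gather 1 bone): bone=1
After 2 (gather 3 mithril): bone=1 mithril=3
After 3 (gather 2 bone): bone=3 mithril=3
After 4 (craft thread): bone=1 mithril=3 thread=2
After 5 (consume 2 thread): bone=1 mithril=3
After 6 (gather 1 tin): bone=1 mithril=3 tin=1
After 7 (consume 1 tin): bone=1 mithril=3
After 8 (consume 1 mithril): bone=1 mithril=2
After 9 (gather 2 bone): bone=3 mithril=2
After 10 (craft thread): bone=1 mithril=2 thread=2
After 11 (consume 1 bone): mithril=2 thread=2
After 12 (consume 2 mithril): thread=2
After 13 (gather 1 tin): thread=2 tin=1
After 14 (gather 3 bone): bone=3 thread=2 tin=1
After 15 (craft thread): bone=1 thread=4 tin=1
After 16 (gather 1 bone): bone=2 thread=4 tin=1

Answer: no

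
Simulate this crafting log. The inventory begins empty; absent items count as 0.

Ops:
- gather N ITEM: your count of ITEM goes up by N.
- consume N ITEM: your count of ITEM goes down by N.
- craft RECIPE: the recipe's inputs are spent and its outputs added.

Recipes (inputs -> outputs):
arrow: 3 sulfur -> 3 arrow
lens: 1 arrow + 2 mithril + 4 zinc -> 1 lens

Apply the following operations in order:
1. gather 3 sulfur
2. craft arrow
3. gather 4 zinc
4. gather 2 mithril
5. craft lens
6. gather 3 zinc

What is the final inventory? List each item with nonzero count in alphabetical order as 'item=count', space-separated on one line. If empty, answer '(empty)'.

Answer: arrow=2 lens=1 zinc=3

Derivation:
After 1 (gather 3 sulfur): sulfur=3
After 2 (craft arrow): arrow=3
After 3 (gather 4 zinc): arrow=3 zinc=4
After 4 (gather 2 mithril): arrow=3 mithril=2 zinc=4
After 5 (craft lens): arrow=2 lens=1
After 6 (gather 3 zinc): arrow=2 lens=1 zinc=3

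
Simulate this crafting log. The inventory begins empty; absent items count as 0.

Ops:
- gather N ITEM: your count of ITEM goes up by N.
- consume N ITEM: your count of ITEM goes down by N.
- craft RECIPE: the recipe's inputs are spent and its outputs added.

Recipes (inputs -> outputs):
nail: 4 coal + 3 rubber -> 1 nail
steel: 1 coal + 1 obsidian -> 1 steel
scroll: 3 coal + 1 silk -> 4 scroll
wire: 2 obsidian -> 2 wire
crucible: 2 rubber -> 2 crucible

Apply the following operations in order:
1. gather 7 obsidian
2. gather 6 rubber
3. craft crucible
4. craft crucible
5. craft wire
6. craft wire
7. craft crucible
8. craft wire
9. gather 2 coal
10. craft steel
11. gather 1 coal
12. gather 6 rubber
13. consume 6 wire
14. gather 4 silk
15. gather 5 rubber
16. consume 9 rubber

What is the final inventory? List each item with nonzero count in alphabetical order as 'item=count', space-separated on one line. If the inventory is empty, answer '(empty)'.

After 1 (gather 7 obsidian): obsidian=7
After 2 (gather 6 rubber): obsidian=7 rubber=6
After 3 (craft crucible): crucible=2 obsidian=7 rubber=4
After 4 (craft crucible): crucible=4 obsidian=7 rubber=2
After 5 (craft wire): crucible=4 obsidian=5 rubber=2 wire=2
After 6 (craft wire): crucible=4 obsidian=3 rubber=2 wire=4
After 7 (craft crucible): crucible=6 obsidian=3 wire=4
After 8 (craft wire): crucible=6 obsidian=1 wire=6
After 9 (gather 2 coal): coal=2 crucible=6 obsidian=1 wire=6
After 10 (craft steel): coal=1 crucible=6 steel=1 wire=6
After 11 (gather 1 coal): coal=2 crucible=6 steel=1 wire=6
After 12 (gather 6 rubber): coal=2 crucible=6 rubber=6 steel=1 wire=6
After 13 (consume 6 wire): coal=2 crucible=6 rubber=6 steel=1
After 14 (gather 4 silk): coal=2 crucible=6 rubber=6 silk=4 steel=1
After 15 (gather 5 rubber): coal=2 crucible=6 rubber=11 silk=4 steel=1
After 16 (consume 9 rubber): coal=2 crucible=6 rubber=2 silk=4 steel=1

Answer: coal=2 crucible=6 rubber=2 silk=4 steel=1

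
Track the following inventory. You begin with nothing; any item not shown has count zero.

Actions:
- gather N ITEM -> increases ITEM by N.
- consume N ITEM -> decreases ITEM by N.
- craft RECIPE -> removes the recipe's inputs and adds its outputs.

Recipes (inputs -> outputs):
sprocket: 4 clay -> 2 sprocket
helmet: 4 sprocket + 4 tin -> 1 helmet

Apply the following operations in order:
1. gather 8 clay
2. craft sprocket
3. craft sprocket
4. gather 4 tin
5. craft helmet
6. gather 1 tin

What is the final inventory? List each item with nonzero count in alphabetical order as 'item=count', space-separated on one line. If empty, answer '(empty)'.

Answer: helmet=1 tin=1

Derivation:
After 1 (gather 8 clay): clay=8
After 2 (craft sprocket): clay=4 sprocket=2
After 3 (craft sprocket): sprocket=4
After 4 (gather 4 tin): sprocket=4 tin=4
After 5 (craft helmet): helmet=1
After 6 (gather 1 tin): helmet=1 tin=1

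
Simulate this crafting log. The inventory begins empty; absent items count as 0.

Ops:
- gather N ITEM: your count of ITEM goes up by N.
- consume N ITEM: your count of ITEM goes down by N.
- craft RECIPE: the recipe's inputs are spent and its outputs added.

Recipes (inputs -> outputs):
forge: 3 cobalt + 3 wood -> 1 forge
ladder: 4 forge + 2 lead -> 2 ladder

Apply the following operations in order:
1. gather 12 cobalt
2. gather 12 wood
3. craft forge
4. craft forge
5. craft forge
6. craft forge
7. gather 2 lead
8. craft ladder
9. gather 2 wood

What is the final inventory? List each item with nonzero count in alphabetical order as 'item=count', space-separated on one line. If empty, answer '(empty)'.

After 1 (gather 12 cobalt): cobalt=12
After 2 (gather 12 wood): cobalt=12 wood=12
After 3 (craft forge): cobalt=9 forge=1 wood=9
After 4 (craft forge): cobalt=6 forge=2 wood=6
After 5 (craft forge): cobalt=3 forge=3 wood=3
After 6 (craft forge): forge=4
After 7 (gather 2 lead): forge=4 lead=2
After 8 (craft ladder): ladder=2
After 9 (gather 2 wood): ladder=2 wood=2

Answer: ladder=2 wood=2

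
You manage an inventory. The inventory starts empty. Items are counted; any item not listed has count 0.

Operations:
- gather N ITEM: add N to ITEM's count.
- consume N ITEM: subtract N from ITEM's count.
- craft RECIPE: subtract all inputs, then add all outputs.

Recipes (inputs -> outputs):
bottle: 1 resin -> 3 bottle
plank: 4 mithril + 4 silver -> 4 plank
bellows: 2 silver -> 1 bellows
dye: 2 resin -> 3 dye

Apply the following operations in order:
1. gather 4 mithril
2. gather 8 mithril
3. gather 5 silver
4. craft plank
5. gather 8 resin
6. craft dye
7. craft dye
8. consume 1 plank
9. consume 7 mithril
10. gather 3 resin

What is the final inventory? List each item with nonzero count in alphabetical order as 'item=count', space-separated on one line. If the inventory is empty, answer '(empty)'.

After 1 (gather 4 mithril): mithril=4
After 2 (gather 8 mithril): mithril=12
After 3 (gather 5 silver): mithril=12 silver=5
After 4 (craft plank): mithril=8 plank=4 silver=1
After 5 (gather 8 resin): mithril=8 plank=4 resin=8 silver=1
After 6 (craft dye): dye=3 mithril=8 plank=4 resin=6 silver=1
After 7 (craft dye): dye=6 mithril=8 plank=4 resin=4 silver=1
After 8 (consume 1 plank): dye=6 mithril=8 plank=3 resin=4 silver=1
After 9 (consume 7 mithril): dye=6 mithril=1 plank=3 resin=4 silver=1
After 10 (gather 3 resin): dye=6 mithril=1 plank=3 resin=7 silver=1

Answer: dye=6 mithril=1 plank=3 resin=7 silver=1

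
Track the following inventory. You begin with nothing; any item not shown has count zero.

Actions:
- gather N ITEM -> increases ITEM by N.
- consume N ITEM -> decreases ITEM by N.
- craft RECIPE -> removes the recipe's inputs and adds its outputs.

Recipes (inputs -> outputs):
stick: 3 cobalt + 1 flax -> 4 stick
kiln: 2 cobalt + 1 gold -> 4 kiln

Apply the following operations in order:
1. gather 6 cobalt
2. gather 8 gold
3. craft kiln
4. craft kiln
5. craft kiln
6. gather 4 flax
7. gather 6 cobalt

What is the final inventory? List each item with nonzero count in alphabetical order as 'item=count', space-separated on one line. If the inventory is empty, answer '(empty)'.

Answer: cobalt=6 flax=4 gold=5 kiln=12

Derivation:
After 1 (gather 6 cobalt): cobalt=6
After 2 (gather 8 gold): cobalt=6 gold=8
After 3 (craft kiln): cobalt=4 gold=7 kiln=4
After 4 (craft kiln): cobalt=2 gold=6 kiln=8
After 5 (craft kiln): gold=5 kiln=12
After 6 (gather 4 flax): flax=4 gold=5 kiln=12
After 7 (gather 6 cobalt): cobalt=6 flax=4 gold=5 kiln=12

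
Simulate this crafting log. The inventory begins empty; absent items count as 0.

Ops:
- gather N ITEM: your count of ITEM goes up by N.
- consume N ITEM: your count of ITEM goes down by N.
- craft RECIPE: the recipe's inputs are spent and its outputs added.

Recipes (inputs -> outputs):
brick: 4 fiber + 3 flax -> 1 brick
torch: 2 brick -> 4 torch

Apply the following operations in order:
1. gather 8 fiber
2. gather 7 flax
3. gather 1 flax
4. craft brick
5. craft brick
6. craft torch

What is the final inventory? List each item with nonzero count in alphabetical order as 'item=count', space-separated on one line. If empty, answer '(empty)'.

Answer: flax=2 torch=4

Derivation:
After 1 (gather 8 fiber): fiber=8
After 2 (gather 7 flax): fiber=8 flax=7
After 3 (gather 1 flax): fiber=8 flax=8
After 4 (craft brick): brick=1 fiber=4 flax=5
After 5 (craft brick): brick=2 flax=2
After 6 (craft torch): flax=2 torch=4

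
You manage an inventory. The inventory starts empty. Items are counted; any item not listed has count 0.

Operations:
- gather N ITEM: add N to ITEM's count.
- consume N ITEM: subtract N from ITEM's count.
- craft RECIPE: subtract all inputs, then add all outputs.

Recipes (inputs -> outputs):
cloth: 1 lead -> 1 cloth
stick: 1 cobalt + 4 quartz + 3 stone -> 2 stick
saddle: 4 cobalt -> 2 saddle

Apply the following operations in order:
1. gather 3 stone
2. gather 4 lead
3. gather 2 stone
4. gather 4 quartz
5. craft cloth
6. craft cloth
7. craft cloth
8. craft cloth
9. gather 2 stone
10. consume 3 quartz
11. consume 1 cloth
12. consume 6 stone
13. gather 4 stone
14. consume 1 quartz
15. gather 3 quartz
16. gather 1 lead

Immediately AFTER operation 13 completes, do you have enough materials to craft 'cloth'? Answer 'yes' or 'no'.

Answer: no

Derivation:
After 1 (gather 3 stone): stone=3
After 2 (gather 4 lead): lead=4 stone=3
After 3 (gather 2 stone): lead=4 stone=5
After 4 (gather 4 quartz): lead=4 quartz=4 stone=5
After 5 (craft cloth): cloth=1 lead=3 quartz=4 stone=5
After 6 (craft cloth): cloth=2 lead=2 quartz=4 stone=5
After 7 (craft cloth): cloth=3 lead=1 quartz=4 stone=5
After 8 (craft cloth): cloth=4 quartz=4 stone=5
After 9 (gather 2 stone): cloth=4 quartz=4 stone=7
After 10 (consume 3 quartz): cloth=4 quartz=1 stone=7
After 11 (consume 1 cloth): cloth=3 quartz=1 stone=7
After 12 (consume 6 stone): cloth=3 quartz=1 stone=1
After 13 (gather 4 stone): cloth=3 quartz=1 stone=5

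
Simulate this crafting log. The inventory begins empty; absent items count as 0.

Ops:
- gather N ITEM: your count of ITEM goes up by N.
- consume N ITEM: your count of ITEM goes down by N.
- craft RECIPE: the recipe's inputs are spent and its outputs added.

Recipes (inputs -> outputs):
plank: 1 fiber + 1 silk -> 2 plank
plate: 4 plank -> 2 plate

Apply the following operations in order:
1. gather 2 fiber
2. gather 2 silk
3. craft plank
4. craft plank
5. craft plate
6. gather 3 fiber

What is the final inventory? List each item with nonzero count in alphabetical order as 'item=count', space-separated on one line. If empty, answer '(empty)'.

After 1 (gather 2 fiber): fiber=2
After 2 (gather 2 silk): fiber=2 silk=2
After 3 (craft plank): fiber=1 plank=2 silk=1
After 4 (craft plank): plank=4
After 5 (craft plate): plate=2
After 6 (gather 3 fiber): fiber=3 plate=2

Answer: fiber=3 plate=2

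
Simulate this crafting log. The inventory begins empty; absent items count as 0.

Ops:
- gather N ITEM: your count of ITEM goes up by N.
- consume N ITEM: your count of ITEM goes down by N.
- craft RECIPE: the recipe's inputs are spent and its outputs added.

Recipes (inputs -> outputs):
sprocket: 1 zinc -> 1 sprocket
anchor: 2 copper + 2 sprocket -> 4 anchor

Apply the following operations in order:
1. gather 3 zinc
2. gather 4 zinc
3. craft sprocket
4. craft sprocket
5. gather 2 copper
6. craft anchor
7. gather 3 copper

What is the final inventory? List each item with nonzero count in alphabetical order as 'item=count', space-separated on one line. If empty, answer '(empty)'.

Answer: anchor=4 copper=3 zinc=5

Derivation:
After 1 (gather 3 zinc): zinc=3
After 2 (gather 4 zinc): zinc=7
After 3 (craft sprocket): sprocket=1 zinc=6
After 4 (craft sprocket): sprocket=2 zinc=5
After 5 (gather 2 copper): copper=2 sprocket=2 zinc=5
After 6 (craft anchor): anchor=4 zinc=5
After 7 (gather 3 copper): anchor=4 copper=3 zinc=5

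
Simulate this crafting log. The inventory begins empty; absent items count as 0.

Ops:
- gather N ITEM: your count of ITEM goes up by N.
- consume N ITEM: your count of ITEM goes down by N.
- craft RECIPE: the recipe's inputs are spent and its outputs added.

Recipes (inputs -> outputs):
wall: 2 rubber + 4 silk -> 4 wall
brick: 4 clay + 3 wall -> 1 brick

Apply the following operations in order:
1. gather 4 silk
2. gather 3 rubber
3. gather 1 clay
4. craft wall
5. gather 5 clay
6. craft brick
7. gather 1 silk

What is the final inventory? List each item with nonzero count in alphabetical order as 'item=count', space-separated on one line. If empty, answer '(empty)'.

Answer: brick=1 clay=2 rubber=1 silk=1 wall=1

Derivation:
After 1 (gather 4 silk): silk=4
After 2 (gather 3 rubber): rubber=3 silk=4
After 3 (gather 1 clay): clay=1 rubber=3 silk=4
After 4 (craft wall): clay=1 rubber=1 wall=4
After 5 (gather 5 clay): clay=6 rubber=1 wall=4
After 6 (craft brick): brick=1 clay=2 rubber=1 wall=1
After 7 (gather 1 silk): brick=1 clay=2 rubber=1 silk=1 wall=1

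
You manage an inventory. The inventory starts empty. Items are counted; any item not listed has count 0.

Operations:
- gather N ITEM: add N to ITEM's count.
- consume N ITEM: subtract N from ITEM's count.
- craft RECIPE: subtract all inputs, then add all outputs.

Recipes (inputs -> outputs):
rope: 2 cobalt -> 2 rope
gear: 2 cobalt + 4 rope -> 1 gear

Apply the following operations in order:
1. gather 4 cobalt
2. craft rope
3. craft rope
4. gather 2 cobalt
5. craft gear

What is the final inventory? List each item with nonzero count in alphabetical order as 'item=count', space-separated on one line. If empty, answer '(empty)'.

After 1 (gather 4 cobalt): cobalt=4
After 2 (craft rope): cobalt=2 rope=2
After 3 (craft rope): rope=4
After 4 (gather 2 cobalt): cobalt=2 rope=4
After 5 (craft gear): gear=1

Answer: gear=1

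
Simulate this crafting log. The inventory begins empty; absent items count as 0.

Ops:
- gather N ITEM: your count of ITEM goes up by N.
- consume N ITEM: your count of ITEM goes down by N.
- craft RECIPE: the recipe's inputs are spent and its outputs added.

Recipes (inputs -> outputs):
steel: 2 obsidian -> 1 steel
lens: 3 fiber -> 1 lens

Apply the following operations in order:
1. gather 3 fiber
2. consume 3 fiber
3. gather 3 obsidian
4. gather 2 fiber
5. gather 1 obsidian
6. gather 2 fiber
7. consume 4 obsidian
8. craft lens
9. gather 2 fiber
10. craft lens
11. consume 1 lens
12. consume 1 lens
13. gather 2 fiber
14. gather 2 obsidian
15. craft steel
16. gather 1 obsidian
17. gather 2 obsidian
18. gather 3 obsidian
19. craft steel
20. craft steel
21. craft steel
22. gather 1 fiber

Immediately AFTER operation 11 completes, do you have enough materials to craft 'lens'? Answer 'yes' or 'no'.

After 1 (gather 3 fiber): fiber=3
After 2 (consume 3 fiber): (empty)
After 3 (gather 3 obsidian): obsidian=3
After 4 (gather 2 fiber): fiber=2 obsidian=3
After 5 (gather 1 obsidian): fiber=2 obsidian=4
After 6 (gather 2 fiber): fiber=4 obsidian=4
After 7 (consume 4 obsidian): fiber=4
After 8 (craft lens): fiber=1 lens=1
After 9 (gather 2 fiber): fiber=3 lens=1
After 10 (craft lens): lens=2
After 11 (consume 1 lens): lens=1

Answer: no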